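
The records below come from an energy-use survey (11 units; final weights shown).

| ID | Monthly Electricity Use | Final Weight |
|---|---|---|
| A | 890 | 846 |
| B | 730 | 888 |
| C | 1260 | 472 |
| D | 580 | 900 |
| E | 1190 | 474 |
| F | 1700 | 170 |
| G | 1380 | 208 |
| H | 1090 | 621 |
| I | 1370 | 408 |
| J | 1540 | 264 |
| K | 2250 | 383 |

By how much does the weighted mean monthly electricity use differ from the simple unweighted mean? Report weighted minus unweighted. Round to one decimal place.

Unweighted sum = 890 + 730 + 1260 + 580 + 1190 + 1700 + 1380 + 1090 + 1370 + 1540 + 2250 = 13980
Unweighted mean = 13980 / 11 = 1270.9091
Weighted sum = 890×846 + 730×888 + 1260×472 + 580×900 + 1190×474 + 1700×170 + 1380×208 + 1090×621 + 1370×408 + 1540×264 + 2250×383
  = 752940 + 648240 + 594720 + 522000 + 564060 + 289000 + 287040 + 676890 + 558960 + 406560 + 861750 = 6162160
Sum of weights = 5634
Weighted mean = 6162160 / 5634 = 1093.7451
Difference (weighted minus unweighted) = -177.16397

-177.2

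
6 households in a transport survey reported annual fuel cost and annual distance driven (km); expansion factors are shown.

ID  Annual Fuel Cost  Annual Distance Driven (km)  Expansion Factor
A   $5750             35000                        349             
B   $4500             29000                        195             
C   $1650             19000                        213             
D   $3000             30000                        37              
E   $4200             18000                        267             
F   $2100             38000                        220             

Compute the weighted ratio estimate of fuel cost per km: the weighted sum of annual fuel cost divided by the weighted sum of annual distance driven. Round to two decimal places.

0.14

Σ wᵢ·y = 5750×349 + 4500×195 + 1650×213 + 3000×37 + 4200×267 + 2100×220
  = 2006750 + 877500 + 351450 + 111000 + 1121400 + 462000 = 4930100
Σ wᵢ·x = 35000×349 + 29000×195 + 19000×213 + 30000×37 + 18000×267 + 38000×220
  = 12215000 + 5655000 + 4047000 + 1110000 + 4806000 + 8360000 = 36193000
Ratio = 4930100 / 36193000 = 0.13621695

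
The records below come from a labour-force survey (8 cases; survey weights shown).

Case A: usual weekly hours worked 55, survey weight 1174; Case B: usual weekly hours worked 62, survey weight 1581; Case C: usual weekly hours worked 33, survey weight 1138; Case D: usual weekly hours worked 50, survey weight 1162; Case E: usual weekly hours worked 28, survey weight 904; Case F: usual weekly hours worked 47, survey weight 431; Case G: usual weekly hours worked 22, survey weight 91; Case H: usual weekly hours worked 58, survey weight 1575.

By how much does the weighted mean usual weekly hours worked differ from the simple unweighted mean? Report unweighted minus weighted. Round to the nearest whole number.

-5

Unweighted sum = 55 + 62 + 33 + 50 + 28 + 47 + 22 + 58 = 355
Unweighted mean = 355 / 8 = 44.375
Weighted sum = 55×1174 + 62×1581 + 33×1138 + 50×1162 + 28×904 + 47×431 + 22×91 + 58×1575
  = 64570 + 98022 + 37554 + 58100 + 25312 + 20257 + 2002 + 91350 = 397167
Sum of weights = 1174 + 1581 + 1138 + 1162 + 904 + 431 + 91 + 1575 = 8056
Weighted mean = 397167 / 8056 = 49.30077
Difference (unweighted minus weighted) = -4.9257696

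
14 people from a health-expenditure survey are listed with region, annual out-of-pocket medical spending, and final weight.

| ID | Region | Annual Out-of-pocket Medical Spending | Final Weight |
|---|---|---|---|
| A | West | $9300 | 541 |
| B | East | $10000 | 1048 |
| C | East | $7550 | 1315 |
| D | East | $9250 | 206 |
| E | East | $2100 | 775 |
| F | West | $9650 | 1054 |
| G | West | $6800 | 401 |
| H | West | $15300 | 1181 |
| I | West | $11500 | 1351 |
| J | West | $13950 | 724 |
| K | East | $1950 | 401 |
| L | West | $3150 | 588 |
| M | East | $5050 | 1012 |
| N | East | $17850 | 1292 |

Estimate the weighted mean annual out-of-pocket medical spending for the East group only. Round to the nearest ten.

East rows: B, C, D, E, K, M, N
Weighted sum = 10000×1048 + 7550×1315 + 9250×206 + 2100×775 + 1950×401 + 5050×1012 + 17850×1292
  = 10480000 + 9928250 + 1905500 + 1627500 + 781950 + 5110600 + 23062200 = 52896000
Sum of weights = 1048 + 1315 + 206 + 775 + 401 + 1012 + 1292 = 6049
Weighted mean = 52896000 / 6049 = 8744.5859

8740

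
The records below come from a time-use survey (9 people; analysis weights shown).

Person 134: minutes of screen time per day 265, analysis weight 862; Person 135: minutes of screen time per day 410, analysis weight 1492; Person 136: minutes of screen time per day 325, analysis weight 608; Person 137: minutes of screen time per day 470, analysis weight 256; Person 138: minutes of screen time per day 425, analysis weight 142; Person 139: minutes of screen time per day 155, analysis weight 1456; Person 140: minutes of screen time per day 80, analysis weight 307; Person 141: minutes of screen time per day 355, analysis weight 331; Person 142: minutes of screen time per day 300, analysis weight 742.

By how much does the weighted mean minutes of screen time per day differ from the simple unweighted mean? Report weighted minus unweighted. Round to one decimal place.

-17.5

Unweighted sum = 265 + 410 + 325 + 470 + 425 + 155 + 80 + 355 + 300 = 2785
Unweighted mean = 2785 / 9 = 309.44444
Weighted sum = 265×862 + 410×1492 + 325×608 + 470×256 + 425×142 + 155×1456 + 80×307 + 355×331 + 300×742
  = 228430 + 611720 + 197600 + 120320 + 60350 + 225680 + 24560 + 117505 + 222600 = 1808765
Sum of weights = 862 + 1492 + 608 + 256 + 142 + 1456 + 307 + 331 + 742 = 6196
Weighted mean = 1808765 / 6196 = 291.92463
Difference (weighted minus unweighted) = -17.519816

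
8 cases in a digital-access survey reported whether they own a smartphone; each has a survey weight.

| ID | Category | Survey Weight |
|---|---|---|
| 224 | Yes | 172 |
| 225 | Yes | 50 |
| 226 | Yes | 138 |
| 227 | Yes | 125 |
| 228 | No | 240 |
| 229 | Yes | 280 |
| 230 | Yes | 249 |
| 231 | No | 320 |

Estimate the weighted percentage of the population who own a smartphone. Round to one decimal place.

Sum of weights for 'Yes' = 172 + 50 + 138 + 125 + 280 + 249 = 1014
Total weight = 172 + 50 + 138 + 125 + 240 + 280 + 249 + 320 = 1574
Weighted proportion = 1014 / 1574 = 0.64421855 → 64.421855%

64.4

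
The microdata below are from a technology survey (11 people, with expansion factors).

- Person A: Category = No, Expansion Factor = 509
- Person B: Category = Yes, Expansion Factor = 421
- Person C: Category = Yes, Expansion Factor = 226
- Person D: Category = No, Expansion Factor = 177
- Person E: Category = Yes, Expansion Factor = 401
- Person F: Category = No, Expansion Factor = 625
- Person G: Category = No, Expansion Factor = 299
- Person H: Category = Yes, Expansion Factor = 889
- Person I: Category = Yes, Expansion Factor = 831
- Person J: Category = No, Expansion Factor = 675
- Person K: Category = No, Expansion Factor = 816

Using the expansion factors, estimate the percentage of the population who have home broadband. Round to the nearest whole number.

47

Sum of weights for 'Yes' = 421 + 226 + 401 + 889 + 831 = 2768
Total weight = 509 + 421 + 226 + 177 + 401 + 625 + 299 + 889 + 831 + 675 + 816 = 5869
Weighted proportion = 2768 / 5869 = 0.4716306 → 47.16306%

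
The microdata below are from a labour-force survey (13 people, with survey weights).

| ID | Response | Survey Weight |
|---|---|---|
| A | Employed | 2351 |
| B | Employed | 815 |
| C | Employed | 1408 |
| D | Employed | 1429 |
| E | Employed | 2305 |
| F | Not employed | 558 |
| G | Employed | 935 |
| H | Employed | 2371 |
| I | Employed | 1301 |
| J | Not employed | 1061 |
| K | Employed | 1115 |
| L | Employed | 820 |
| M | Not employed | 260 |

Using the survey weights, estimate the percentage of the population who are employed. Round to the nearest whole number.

Sum of weights for 'Employed' = 2351 + 815 + 1408 + 1429 + 2305 + 935 + 2371 + 1301 + 1115 + 820 = 14850
Total weight = 16729
Weighted proportion = 14850 / 16729 = 0.88768008 → 88.768008%

89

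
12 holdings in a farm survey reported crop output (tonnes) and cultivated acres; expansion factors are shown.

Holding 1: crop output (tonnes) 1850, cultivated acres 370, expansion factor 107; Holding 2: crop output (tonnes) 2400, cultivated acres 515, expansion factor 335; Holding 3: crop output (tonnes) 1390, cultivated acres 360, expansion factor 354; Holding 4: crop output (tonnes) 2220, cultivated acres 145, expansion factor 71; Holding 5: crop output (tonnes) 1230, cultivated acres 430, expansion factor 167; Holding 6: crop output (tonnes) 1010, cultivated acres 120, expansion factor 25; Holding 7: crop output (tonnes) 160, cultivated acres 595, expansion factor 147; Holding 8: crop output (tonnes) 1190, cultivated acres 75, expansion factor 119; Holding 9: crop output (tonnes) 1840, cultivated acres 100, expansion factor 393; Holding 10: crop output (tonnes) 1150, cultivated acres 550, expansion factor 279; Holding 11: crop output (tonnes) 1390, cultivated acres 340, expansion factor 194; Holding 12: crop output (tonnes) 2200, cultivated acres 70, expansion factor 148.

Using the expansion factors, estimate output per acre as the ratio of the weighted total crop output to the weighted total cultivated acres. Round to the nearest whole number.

Σ wᵢ·y = 1850×107 + 2400×335 + 1390×354 + 2220×71 + 1230×167 + 1010×25 + 160×147 + 1190×119 + 1840×393 + 1150×279 + 1390×194 + 2200×148
  = 3686650
Σ wᵢ·x = 370×107 + 515×335 + 360×354 + 145×71 + 430×167 + 120×25 + 595×147 + 75×119 + 100×393 + 550×279 + 340×194 + 70×148
  = 39590 + 172525 + 127440 + 10295 + 71810 + 3000 + 87465 + 8925 + 39300 + 153450 + 65960 + 10360 = 790120
Ratio = 3686650 / 790120 = 4.6659368

5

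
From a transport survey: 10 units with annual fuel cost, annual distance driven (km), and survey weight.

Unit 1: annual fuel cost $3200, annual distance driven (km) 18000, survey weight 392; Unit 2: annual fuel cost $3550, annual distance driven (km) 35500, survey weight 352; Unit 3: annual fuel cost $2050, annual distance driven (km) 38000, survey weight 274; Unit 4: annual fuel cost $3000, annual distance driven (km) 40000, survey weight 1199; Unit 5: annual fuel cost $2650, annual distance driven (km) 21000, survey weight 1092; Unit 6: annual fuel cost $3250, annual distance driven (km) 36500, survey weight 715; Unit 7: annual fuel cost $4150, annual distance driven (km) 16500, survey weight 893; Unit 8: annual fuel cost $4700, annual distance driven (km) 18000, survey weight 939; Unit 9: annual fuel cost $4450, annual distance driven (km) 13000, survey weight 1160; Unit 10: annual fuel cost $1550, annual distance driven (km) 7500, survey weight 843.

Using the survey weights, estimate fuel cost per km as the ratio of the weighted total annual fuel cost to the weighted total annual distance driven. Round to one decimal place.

Σ wᵢ·y = 26468150
Σ wᵢ·x = 18000×392 + 35500×352 + 38000×274 + 40000×1199 + 21000×1092 + 36500×715 + 16500×893 + 18000×939 + 13000×1160 + 7500×843
  = 7056000 + 12496000 + 10412000 + 47960000 + 22932000 + 26097500 + 14734500 + 16902000 + 15080000 + 6322500 = 179992500
Ratio = 26468150 / 179992500 = 0.1470514

0.1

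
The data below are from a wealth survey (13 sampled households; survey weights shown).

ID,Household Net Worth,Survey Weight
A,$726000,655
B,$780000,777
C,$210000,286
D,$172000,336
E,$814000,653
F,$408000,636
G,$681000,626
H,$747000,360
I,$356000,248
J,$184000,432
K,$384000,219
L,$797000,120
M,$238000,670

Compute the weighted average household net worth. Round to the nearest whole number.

530520

Weighted sum = 3192670000
Sum of weights = 6018
Weighted mean = 3192670000 / 6018 = 530520.11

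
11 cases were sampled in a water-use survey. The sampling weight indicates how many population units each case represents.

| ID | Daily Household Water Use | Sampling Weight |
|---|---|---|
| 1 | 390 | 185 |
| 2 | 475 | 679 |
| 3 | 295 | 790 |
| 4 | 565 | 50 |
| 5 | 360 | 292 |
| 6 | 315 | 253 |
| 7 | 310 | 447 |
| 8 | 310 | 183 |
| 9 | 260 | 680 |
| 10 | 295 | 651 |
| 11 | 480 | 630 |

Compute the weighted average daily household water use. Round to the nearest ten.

350

Weighted sum = 390×185 + 475×679 + 295×790 + 565×50 + 360×292 + 315×253 + 310×447 + 310×183 + 260×680 + 295×651 + 480×630
  = 1707335
Sum of weights = 185 + 679 + 790 + 50 + 292 + 253 + 447 + 183 + 680 + 651 + 630 = 4840
Weighted mean = 1707335 / 4840 = 352.75517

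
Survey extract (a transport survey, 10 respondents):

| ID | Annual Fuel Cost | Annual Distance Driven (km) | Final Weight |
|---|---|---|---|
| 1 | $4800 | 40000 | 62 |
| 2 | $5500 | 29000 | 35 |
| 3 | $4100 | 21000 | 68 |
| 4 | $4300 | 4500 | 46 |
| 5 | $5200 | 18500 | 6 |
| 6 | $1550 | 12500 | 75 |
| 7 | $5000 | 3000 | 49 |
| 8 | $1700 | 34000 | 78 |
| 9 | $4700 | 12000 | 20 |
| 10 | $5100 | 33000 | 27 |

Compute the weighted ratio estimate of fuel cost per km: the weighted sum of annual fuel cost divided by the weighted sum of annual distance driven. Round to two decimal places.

Σ wᵢ·y = 4800×62 + 5500×35 + 4100×68 + 4300×46 + 5200×6 + 1550×75 + 5000×49 + 1700×78 + 4700×20 + 5100×27
  = 297600 + 192500 + 278800 + 197800 + 31200 + 116250 + 245000 + 132600 + 94000 + 137700 = 1723450
Σ wᵢ·x = 10108500
Ratio = 1723450 / 10108500 = 0.17049513

0.17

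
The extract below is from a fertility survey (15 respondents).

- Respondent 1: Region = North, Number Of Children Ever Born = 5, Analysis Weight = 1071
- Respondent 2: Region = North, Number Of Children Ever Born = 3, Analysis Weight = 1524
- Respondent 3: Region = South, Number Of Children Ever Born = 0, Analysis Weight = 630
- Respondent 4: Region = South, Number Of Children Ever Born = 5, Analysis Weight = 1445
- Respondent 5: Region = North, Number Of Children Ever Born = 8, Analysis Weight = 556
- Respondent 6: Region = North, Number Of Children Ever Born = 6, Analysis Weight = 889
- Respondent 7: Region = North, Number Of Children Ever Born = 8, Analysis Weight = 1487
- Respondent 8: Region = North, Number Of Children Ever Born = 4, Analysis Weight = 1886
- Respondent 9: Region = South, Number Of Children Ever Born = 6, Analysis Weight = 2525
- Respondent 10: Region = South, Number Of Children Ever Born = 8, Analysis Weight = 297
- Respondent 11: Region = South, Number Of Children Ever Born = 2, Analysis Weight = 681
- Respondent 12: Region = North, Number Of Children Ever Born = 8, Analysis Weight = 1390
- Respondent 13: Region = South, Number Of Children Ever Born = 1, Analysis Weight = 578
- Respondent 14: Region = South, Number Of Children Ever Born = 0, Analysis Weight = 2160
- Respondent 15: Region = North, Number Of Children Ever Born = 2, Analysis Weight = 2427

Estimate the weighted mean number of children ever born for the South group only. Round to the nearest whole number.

3

South rows: 3, 4, 9, 10, 11, 13, 14
Weighted sum = 0×630 + 5×1445 + 6×2525 + 8×297 + 2×681 + 1×578 + 0×2160
  = 0 + 7225 + 15150 + 2376 + 1362 + 578 + 0 = 26691
Sum of weights = 630 + 1445 + 2525 + 297 + 681 + 578 + 2160 = 8316
Weighted mean = 26691 / 8316 = 3.209596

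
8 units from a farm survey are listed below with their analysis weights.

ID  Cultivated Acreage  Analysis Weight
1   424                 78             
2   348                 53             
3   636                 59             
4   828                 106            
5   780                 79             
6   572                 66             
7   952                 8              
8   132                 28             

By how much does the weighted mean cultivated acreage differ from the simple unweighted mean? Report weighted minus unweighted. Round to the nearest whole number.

19

Unweighted sum = 424 + 348 + 636 + 828 + 780 + 572 + 952 + 132 = 4672
Unweighted mean = 4672 / 8 = 584
Weighted sum = 424×78 + 348×53 + 636×59 + 828×106 + 780×79 + 572×66 + 952×8 + 132×28
  = 33072 + 18444 + 37524 + 87768 + 61620 + 37752 + 7616 + 3696 = 287492
Sum of weights = 78 + 53 + 59 + 106 + 79 + 66 + 8 + 28 = 477
Weighted mean = 287492 / 477 = 602.7086
Difference (weighted minus unweighted) = 18.708595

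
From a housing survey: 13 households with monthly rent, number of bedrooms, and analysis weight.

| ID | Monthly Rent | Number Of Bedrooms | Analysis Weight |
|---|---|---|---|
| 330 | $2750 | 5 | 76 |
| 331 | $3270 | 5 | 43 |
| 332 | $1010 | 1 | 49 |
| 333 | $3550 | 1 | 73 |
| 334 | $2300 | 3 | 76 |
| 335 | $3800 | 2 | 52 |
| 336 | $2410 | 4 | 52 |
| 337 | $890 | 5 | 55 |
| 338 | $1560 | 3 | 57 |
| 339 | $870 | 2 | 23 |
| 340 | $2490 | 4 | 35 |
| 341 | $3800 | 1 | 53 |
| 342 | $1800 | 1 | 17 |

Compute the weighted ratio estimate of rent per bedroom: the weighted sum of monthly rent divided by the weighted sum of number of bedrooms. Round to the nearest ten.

Σ wᵢ·y = 1633000
Σ wᵢ·x = 1959
Ratio = 1633000 / 1959 = 833.58857

830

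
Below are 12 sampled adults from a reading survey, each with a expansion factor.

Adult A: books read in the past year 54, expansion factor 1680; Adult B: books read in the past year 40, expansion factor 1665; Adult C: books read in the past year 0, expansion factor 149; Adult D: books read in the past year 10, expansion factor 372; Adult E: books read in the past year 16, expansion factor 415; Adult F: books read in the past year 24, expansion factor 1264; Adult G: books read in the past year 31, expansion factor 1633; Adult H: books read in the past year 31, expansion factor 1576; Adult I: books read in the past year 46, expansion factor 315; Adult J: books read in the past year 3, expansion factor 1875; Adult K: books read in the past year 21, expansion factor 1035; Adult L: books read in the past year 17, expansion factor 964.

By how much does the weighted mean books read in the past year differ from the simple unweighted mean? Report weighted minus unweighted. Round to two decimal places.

3.07

Unweighted sum = 54 + 40 + 0 + 10 + 16 + 24 + 31 + 31 + 46 + 3 + 21 + 17 = 293
Unweighted mean = 293 / 12 = 24.416667
Weighted sum = 355733
Sum of weights = 12943
Weighted mean = 355733 / 12943 = 27.484586
Difference (weighted minus unweighted) = 3.0679196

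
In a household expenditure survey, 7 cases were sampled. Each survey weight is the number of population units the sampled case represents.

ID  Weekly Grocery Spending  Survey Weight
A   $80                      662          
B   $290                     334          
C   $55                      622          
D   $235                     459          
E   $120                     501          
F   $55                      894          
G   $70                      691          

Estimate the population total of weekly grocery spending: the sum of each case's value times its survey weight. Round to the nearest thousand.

450000

Weighted total = 80×662 + 290×334 + 55×622 + 235×459 + 120×501 + 55×894 + 70×691
  = 52960 + 96860 + 34210 + 107865 + 60120 + 49170 + 48370 = 449555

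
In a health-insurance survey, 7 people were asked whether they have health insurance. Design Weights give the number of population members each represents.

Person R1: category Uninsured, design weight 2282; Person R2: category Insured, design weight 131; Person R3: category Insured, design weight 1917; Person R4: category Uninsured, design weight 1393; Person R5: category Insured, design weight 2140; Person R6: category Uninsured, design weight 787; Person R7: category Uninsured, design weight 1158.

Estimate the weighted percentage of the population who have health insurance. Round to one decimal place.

Sum of weights for 'Insured' = 131 + 1917 + 2140 = 4188
Total weight = 2282 + 131 + 1917 + 1393 + 2140 + 787 + 1158 = 9808
Weighted proportion = 4188 / 9808 = 0.42699837 → 42.699837%

42.7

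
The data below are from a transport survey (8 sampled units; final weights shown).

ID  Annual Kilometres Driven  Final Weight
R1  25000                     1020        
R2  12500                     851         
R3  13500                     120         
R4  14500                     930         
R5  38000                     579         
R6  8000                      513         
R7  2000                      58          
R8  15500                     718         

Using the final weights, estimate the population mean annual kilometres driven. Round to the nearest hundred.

Weighted sum = 88593500
Sum of weights = 1020 + 851 + 120 + 930 + 579 + 513 + 58 + 718 = 4789
Weighted mean = 88593500 / 4789 = 18499.374

18500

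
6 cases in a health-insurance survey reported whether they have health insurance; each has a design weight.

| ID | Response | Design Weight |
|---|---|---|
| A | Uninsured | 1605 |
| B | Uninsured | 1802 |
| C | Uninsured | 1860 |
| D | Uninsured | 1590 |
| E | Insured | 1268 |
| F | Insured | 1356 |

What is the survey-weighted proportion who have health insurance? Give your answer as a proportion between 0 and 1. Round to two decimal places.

Sum of weights for 'Insured' = 1268 + 1356 = 2624
Total weight = 1605 + 1802 + 1860 + 1590 + 1268 + 1356 = 9481
Weighted proportion = 2624 / 9481 = 0.27676405

0.28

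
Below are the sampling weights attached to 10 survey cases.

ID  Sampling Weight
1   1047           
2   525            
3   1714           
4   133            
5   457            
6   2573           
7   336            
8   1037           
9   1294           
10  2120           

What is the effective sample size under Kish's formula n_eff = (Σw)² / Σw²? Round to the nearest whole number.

7

Σ wᵢ = 1047 + 525 + 1714 + 133 + 457 + 2573 + 336 + 1037 + 1294 + 2120 = 11236
Σ wᵢ² = 1096209 + 275625 + 2937796 + 17689 + 208849 + 6620329 + 112896 + 1075369 + 1674436 + 4494400 = 18513598
n_eff = 11236² / 18513598 = 126247696 / 18513598 = 6.8191875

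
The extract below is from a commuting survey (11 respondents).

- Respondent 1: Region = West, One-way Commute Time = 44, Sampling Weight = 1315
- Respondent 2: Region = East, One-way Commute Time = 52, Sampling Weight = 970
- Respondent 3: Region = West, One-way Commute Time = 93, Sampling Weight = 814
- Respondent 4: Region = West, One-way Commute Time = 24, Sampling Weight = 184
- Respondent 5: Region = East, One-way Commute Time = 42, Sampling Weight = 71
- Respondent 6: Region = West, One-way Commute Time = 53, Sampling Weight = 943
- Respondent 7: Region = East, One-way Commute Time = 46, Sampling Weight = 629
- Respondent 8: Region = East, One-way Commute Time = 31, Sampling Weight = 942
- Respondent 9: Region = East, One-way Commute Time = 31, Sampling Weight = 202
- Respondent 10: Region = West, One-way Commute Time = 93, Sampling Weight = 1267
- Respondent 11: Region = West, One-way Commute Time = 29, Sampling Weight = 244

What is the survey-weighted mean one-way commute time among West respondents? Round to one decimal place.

West rows: 1, 3, 4, 6, 10, 11
Weighted sum = 44×1315 + 93×814 + 24×184 + 53×943 + 93×1267 + 29×244
  = 57860 + 75702 + 4416 + 49979 + 117831 + 7076 = 312864
Sum of weights = 1315 + 814 + 184 + 943 + 1267 + 244 = 4767
Weighted mean = 312864 / 4767 = 65.631215

65.6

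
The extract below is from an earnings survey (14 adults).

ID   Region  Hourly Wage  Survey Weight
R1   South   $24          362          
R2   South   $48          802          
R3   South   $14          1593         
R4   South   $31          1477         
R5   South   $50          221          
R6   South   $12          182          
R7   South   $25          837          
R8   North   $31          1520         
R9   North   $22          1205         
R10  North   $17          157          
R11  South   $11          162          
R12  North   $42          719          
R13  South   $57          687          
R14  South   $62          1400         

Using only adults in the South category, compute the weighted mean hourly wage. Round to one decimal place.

South rows: R1, R2, R3, R4, R5, R6, R7, R11, R13, R14
Weighted sum = 24×362 + 48×802 + 14×1593 + 31×1477 + 50×221 + 12×182 + 25×837 + 11×162 + 57×687 + 62×1400
  = 8688 + 38496 + 22302 + 45787 + 11050 + 2184 + 20925 + 1782 + 39159 + 86800 = 277173
Sum of weights = 362 + 802 + 1593 + 1477 + 221 + 182 + 837 + 162 + 687 + 1400 = 7723
Weighted mean = 277173 / 7723 = 35.889292

35.9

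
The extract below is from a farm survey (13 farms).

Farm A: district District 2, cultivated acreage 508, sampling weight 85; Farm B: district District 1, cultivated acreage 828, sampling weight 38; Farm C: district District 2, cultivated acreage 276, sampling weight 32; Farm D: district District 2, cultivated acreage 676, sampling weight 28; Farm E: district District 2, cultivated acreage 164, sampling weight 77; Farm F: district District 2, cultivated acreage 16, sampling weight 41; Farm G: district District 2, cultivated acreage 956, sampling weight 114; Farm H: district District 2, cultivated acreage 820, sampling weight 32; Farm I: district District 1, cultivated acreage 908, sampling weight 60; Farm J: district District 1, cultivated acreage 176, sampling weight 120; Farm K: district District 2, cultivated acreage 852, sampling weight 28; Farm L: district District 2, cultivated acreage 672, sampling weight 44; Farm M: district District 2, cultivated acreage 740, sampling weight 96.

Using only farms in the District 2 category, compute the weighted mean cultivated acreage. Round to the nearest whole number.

596

District 2 rows: A, C, D, E, F, G, H, K, L, M
Weighted sum = 508×85 + 276×32 + 676×28 + 164×77 + 16×41 + 956×114 + 820×32 + 852×28 + 672×44 + 740×96
  = 43180 + 8832 + 18928 + 12628 + 656 + 108984 + 26240 + 23856 + 29568 + 71040 = 343912
Sum of weights = 577
Weighted mean = 343912 / 577 = 596.03466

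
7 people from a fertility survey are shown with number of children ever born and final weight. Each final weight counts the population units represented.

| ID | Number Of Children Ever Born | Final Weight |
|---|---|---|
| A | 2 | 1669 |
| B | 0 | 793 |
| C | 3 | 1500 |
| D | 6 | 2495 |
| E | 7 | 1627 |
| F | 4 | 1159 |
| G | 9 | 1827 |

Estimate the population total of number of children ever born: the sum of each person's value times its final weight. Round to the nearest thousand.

Weighted total = 55276

55000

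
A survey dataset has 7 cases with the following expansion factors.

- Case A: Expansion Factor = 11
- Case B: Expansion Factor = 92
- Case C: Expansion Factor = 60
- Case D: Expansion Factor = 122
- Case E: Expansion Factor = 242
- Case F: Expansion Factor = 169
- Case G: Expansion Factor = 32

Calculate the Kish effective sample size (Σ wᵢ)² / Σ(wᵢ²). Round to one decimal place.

4.6

Σ wᵢ = 11 + 92 + 60 + 122 + 242 + 169 + 32 = 728
Σ wᵢ² = 121 + 8464 + 3600 + 14884 + 58564 + 28561 + 1024 = 115218
n_eff = 728² / 115218 = 529984 / 115218 = 4.5998368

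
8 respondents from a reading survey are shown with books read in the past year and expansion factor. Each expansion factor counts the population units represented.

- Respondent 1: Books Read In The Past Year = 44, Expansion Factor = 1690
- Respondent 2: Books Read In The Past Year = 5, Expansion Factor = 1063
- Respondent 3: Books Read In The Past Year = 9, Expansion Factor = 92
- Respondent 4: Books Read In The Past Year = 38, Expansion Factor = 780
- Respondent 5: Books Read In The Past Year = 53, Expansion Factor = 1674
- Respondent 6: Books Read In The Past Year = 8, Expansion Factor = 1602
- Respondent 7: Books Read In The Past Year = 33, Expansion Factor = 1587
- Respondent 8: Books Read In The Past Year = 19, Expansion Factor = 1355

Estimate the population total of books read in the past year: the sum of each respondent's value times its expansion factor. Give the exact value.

289797

Weighted total = 44×1690 + 5×1063 + 9×92 + 38×780 + 53×1674 + 8×1602 + 33×1587 + 19×1355
  = 289797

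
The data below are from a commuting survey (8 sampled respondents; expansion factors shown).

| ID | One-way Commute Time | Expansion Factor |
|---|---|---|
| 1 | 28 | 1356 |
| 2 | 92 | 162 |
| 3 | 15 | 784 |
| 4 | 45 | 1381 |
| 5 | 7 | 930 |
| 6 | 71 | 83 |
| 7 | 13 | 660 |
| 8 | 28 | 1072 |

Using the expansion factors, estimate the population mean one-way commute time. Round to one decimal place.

Weighted sum = 28×1356 + 92×162 + 15×784 + 45×1381 + 7×930 + 71×83 + 13×660 + 28×1072
  = 37968 + 14904 + 11760 + 62145 + 6510 + 5893 + 8580 + 30016 = 177776
Sum of weights = 6428
Weighted mean = 177776 / 6428 = 27.656503

27.7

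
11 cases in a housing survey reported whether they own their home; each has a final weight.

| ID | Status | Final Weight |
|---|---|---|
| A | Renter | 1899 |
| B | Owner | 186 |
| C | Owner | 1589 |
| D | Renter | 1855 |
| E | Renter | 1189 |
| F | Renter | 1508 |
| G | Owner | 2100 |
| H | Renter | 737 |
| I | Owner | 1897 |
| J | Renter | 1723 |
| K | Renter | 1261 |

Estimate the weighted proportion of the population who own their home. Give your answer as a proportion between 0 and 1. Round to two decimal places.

0.36

Sum of weights for 'Owner' = 186 + 1589 + 2100 + 1897 = 5772
Total weight = 1899 + 186 + 1589 + 1855 + 1189 + 1508 + 2100 + 737 + 1897 + 1723 + 1261 = 15944
Weighted proportion = 5772 / 15944 = 0.36201706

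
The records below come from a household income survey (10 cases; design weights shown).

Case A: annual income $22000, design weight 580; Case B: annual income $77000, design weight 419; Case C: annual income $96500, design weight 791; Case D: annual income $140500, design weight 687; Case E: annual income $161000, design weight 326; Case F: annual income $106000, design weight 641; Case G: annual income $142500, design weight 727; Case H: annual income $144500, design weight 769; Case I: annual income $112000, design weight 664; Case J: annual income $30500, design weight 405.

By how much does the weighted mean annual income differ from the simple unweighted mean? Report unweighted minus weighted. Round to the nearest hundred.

Unweighted sum = 22000 + 77000 + 96500 + 140500 + 161000 + 106000 + 142500 + 144500 + 112000 + 30500 = 1032500
Unweighted mean = 1032500 / 10 = 103250
Weighted sum = 22000×580 + 77000×419 + 96500×791 + 140500×687 + 161000×326 + 106000×641 + 142500×727 + 144500×769 + 112000×664 + 30500×405
  = 12760000 + 32263000 + 76331500 + 96523500 + 52486000 + 67946000 + 103597500 + 111120500 + 74368000 + 12352500 = 639748500
Sum of weights = 580 + 419 + 791 + 687 + 326 + 641 + 727 + 769 + 664 + 405 = 6009
Weighted mean = 639748500 / 6009 = 106465.05
Difference (unweighted minus weighted) = -3215.0524

-3200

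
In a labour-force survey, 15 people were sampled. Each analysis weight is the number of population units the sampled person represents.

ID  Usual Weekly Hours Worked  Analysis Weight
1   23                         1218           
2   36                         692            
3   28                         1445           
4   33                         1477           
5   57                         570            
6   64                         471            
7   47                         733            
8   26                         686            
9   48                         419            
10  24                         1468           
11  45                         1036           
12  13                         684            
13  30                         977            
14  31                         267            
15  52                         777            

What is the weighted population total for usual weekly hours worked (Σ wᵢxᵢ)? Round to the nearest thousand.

446000

Weighted total = 445895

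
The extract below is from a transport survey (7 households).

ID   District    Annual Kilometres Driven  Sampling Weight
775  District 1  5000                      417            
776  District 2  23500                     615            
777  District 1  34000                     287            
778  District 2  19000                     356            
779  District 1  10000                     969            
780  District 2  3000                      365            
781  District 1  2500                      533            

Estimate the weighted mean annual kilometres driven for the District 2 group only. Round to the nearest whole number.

District 2 rows: 776, 778, 780
Weighted sum = 23500×615 + 19000×356 + 3000×365
  = 14452500 + 6764000 + 1095000 = 22311500
Sum of weights = 615 + 356 + 365 = 1336
Weighted mean = 22311500 / 1336 = 16700.225

16700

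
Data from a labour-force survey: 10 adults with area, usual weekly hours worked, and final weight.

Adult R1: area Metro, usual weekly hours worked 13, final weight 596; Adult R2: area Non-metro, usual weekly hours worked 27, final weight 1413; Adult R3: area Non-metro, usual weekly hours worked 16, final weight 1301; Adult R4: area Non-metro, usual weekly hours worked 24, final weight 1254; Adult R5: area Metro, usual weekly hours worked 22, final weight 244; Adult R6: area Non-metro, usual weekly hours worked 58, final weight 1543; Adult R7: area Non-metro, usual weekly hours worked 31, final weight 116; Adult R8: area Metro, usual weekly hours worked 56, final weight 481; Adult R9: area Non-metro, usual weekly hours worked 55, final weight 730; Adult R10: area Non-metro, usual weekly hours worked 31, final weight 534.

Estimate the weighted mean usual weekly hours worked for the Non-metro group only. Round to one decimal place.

Non-metro rows: R2, R3, R4, R6, R7, R9, R10
Weighted sum = 27×1413 + 16×1301 + 24×1254 + 58×1543 + 31×116 + 55×730 + 31×534
  = 38151 + 20816 + 30096 + 89494 + 3596 + 40150 + 16554 = 238857
Sum of weights = 1413 + 1301 + 1254 + 1543 + 116 + 730 + 534 = 6891
Weighted mean = 238857 / 6891 = 34.662168

34.7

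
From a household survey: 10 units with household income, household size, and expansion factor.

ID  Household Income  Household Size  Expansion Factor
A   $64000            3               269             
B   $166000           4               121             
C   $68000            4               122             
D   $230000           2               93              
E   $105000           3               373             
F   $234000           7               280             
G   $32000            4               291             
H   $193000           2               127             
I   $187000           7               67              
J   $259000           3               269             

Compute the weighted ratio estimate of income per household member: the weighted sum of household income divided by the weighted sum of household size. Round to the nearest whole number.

37180

Σ wᵢ·y = 64000×269 + 166000×121 + 68000×122 + 230000×93 + 105000×373 + 234000×280 + 32000×291 + 193000×127 + 187000×67 + 259000×269
  = 17216000 + 20086000 + 8296000 + 21390000 + 39165000 + 65520000 + 9312000 + 24511000 + 12529000 + 69671000 = 287696000
Σ wᵢ·x = 3×269 + 4×121 + 4×122 + 2×93 + 3×373 + 7×280 + 4×291 + 2×127 + 7×67 + 3×269
  = 807 + 484 + 488 + 186 + 1119 + 1960 + 1164 + 254 + 469 + 807 = 7738
Ratio = 287696000 / 7738 = 37179.633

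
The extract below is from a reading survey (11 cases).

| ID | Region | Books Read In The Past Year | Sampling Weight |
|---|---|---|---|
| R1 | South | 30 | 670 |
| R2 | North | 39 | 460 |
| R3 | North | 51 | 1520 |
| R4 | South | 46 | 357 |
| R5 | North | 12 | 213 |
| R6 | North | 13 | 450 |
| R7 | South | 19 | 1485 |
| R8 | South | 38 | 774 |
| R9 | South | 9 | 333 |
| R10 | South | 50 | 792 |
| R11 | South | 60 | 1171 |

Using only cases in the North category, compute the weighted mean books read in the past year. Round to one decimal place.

39.3

North rows: R2, R3, R5, R6
Weighted sum = 39×460 + 51×1520 + 12×213 + 13×450
  = 17940 + 77520 + 2556 + 5850 = 103866
Sum of weights = 460 + 1520 + 213 + 450 = 2643
Weighted mean = 103866 / 2643 = 39.298524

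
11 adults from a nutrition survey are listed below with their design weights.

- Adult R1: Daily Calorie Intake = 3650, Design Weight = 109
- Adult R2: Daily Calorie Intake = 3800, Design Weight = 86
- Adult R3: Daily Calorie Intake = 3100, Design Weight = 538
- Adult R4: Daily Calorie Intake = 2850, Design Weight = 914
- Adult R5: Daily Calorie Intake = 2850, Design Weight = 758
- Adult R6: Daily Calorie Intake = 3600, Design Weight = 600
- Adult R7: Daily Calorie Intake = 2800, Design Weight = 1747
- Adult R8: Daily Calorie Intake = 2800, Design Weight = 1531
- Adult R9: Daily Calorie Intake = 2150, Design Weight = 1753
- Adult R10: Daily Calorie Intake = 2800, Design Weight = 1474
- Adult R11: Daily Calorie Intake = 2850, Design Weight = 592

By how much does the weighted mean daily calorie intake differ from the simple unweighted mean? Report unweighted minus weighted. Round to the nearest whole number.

Unweighted sum = 3650 + 3800 + 3100 + 2850 + 2850 + 3600 + 2800 + 2800 + 2150 + 2800 + 2850 = 33250
Unweighted mean = 33250 / 11 = 3022.7273
Weighted sum = 28079400
Sum of weights = 109 + 86 + 538 + 914 + 758 + 600 + 1747 + 1531 + 1753 + 1474 + 592 = 10102
Weighted mean = 28079400 / 10102 = 2779.5882
Difference (unweighted minus weighted) = 243.13907

243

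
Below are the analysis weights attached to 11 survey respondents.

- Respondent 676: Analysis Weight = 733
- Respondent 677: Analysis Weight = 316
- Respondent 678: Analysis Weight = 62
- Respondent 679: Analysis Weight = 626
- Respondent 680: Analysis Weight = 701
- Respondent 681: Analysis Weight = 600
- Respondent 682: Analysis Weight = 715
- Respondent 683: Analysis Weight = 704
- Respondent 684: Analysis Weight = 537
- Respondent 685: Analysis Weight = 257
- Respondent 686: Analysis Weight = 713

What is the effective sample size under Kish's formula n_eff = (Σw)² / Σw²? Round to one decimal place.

Σ wᵢ = 733 + 316 + 62 + 626 + 701 + 600 + 715 + 704 + 537 + 257 + 713 = 5964
Σ wᵢ² = 3753894
n_eff = 5964² / 3753894 = 35569296 / 3753894 = 9.4753064

9.5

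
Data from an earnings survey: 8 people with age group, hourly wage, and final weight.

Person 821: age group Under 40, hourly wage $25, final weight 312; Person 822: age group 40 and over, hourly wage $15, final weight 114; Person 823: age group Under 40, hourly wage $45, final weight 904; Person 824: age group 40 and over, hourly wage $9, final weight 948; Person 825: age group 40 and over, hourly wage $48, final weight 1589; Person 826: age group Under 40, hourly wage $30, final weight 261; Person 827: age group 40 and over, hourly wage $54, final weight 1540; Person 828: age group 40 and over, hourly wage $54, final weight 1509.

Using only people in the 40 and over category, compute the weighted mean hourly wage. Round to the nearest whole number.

44

40 and over rows: 822, 824, 825, 827, 828
Weighted sum = 15×114 + 9×948 + 48×1589 + 54×1540 + 54×1509
  = 1710 + 8532 + 76272 + 83160 + 81486 = 251160
Sum of weights = 5700
Weighted mean = 251160 / 5700 = 44.063158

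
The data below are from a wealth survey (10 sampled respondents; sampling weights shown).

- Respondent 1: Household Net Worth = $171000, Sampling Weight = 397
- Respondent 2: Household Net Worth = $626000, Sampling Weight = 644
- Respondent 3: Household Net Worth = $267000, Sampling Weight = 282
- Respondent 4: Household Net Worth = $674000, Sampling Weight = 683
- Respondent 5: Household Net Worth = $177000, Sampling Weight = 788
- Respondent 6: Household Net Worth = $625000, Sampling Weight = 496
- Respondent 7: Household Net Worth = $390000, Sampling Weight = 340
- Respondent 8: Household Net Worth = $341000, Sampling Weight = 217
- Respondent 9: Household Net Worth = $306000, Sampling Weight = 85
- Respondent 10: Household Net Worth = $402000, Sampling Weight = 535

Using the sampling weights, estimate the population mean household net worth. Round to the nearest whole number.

Weighted sum = 171000×397 + 626000×644 + 267000×282 + 674000×683 + 177000×788 + 625000×496 + 390000×340 + 341000×217 + 306000×85 + 402000×535
  = 1903820000
Sum of weights = 397 + 644 + 282 + 683 + 788 + 496 + 340 + 217 + 85 + 535 = 4467
Weighted mean = 1903820000 / 4467 = 426196.55

426197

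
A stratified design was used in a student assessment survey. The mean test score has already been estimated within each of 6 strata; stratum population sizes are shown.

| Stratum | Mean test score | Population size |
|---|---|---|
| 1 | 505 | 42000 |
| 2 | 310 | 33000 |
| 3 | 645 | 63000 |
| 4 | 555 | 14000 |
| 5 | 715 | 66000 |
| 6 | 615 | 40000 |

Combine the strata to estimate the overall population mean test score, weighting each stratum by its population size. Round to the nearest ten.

590

Σ Nₕ·x̄ₕ = 505×42000 + 310×33000 + 645×63000 + 555×14000 + 715×66000 + 615×40000
  = 21210000 + 10230000 + 40635000 + 7770000 + 47190000 + 24600000 = 151635000
Σ Nₕ = 258000
Overall mean = 151635000 / 258000 = 587.73256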